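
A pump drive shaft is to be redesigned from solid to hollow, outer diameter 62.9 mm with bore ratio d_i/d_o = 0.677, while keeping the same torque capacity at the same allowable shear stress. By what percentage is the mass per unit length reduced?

36.6 %

Equal τ_max and T ⇒ the solid shaft needs d_s³ = d_o³(1−k⁴), so d_s = 62.9·(1−0.677⁴)^(1/3) = 58.15 mm.
Area ratio A_h/A_s = d_o²(1−k²)/d_s² = (1−k²)/(1−k⁴)^(2/3) = 0.6339.
Mass saving = 1 − 0.6339 = 36.6 %.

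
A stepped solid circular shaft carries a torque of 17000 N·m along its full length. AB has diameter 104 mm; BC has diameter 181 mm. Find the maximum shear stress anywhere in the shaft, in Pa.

Under the same torque, τ_max = 16T/(πd³) is largest where d is smallest — segment AB (d = 104 mm).
τ_max = 16·17000/(π·(0.104)³) = 7.697×10^7 Pa.

7.70e7 Pa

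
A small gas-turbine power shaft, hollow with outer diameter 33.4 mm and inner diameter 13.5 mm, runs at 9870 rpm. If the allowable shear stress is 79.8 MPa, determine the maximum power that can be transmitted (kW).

587 kW

J = π(d_o⁴ − d_i⁴)/32 = π(0.0334⁴ − 0.0135⁴)/32 = 1.189×10^-7 m⁴.
T_max = τ_allow·J/r = 7.98×10^7 × 1.189×10^-7 / 0.0167 = 568.2 N·m.
ω = 2π·9870/60 = 1034 rad/s, so P_max = T_max·ω = 5.873×10^5 W.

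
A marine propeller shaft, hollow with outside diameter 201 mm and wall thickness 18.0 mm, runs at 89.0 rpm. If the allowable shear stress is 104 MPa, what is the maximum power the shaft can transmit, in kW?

J = π(d_o⁴ − d_i⁴)/32 = π(0.201⁴ − 0.165⁴)/32 = 8.748×10^-5 m⁴.
T_max = τ_allow·J/r = 1.04×10^8 × 8.748×10^-5 / 0.101 = 90520 N·m.
ω = 2π·89.0/60 = 9.320 rad/s, so P_max = T_max·ω = 8.437×10^5 W.

844 kW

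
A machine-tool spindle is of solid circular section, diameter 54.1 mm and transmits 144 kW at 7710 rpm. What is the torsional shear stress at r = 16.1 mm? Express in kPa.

3410 kPa

ω = 2π·7710/60 = 807.4 rad/s, so T = P/ω = 144×10³ / 807.4 = 178.4 N·m.
J = πd⁴/32 = π(0.0541)⁴/32 = 8.410×10^-7 m⁴.
Shear stress varies linearly with radius: τ = T·r/J = 178.4 × 0.0161 / 8.410×10^-7 = 3.414×10^6 Pa.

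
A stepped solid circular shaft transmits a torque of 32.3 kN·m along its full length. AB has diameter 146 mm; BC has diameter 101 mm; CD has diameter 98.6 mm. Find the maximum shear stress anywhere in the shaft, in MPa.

Under the same torque, τ_max = 16T/(πd³) is largest where d is smallest — segment CD (d = 98.6 mm).
τ_max = 16·32300/(π·(0.0986)³) = 1.716×10^8 Pa.

172 MPa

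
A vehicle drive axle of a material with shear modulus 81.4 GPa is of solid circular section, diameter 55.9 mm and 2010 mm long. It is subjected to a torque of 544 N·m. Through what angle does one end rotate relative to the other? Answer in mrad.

J = πd⁴/32 = π(0.0559)⁴/32 = 9.586×10^-7 m⁴.
θ = T·L/(G·J) = 544.0 × 2.01 / (81.4×10⁹ × 9.586×10^-7) = 0.01401 rad.

14.0 mrad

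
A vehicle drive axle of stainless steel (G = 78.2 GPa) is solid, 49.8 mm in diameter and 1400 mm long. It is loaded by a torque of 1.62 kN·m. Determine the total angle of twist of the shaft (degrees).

2.75°

J = πd⁴/32 = π(0.0498)⁴/32 = 6.038×10^-7 m⁴.
θ = T·L/(G·J) = 1620 × 1.40 / (78.2×10⁹ × 6.038×10^-7) = 0.04803 rad.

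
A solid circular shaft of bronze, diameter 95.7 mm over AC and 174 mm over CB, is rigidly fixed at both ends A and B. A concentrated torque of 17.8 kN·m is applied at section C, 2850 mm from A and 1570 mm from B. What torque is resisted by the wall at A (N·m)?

854 N·m

Compatibility: T_A·a/J_AC = T_B·b/J_CB with T_A + T_B = T₀.
J_AC = 8.23×10^-6 m⁴, J_CB = 9.00×10^-5 m⁴, so T_A = T₀·(J_AC/a)/((J_AC/a)+(J_CB/b)) = 854.2 N·m, T_B = 16950 N·m.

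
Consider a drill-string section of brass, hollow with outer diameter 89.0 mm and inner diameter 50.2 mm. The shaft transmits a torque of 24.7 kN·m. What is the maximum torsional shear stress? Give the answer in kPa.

199000 kPa

J = π(d_o⁴ − d_i⁴)/32 = π(0.0890⁴ − 0.0502⁴)/32 = 5.536×10^-6 m⁴.
τ_max = T·r/J = 24700 × 0.0445 / 5.536×10^-6 = 1.985×10^8 Pa.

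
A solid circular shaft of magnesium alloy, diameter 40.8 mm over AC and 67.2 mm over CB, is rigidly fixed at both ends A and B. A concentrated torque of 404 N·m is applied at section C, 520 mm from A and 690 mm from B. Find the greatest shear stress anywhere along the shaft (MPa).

5.74 MPa

Compatibility: T_A·a/J_AC = T_B·b/J_CB with T_A + T_B = T₀.
J_AC = 2.72×10^-7 m⁴, J_CB = 2.00×10^-6 m⁴, so T_A = T₀·(J_AC/a)/((J_AC/a)+(J_CB/b)) = 61.72 N·m, T_B = 342.3 N·m.
τ in each portion: τ_AC = 4.63×10^6 Pa, τ_CB = 5.74×10^6 Pa; maximum is in CB.
τ_max = T_CB·r/J = 342.3·0.0336/2.00×10^-6 = 5.744×10^6 Pa.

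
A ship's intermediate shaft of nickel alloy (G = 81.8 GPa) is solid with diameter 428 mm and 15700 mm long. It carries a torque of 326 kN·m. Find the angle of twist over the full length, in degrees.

J = πd⁴/32 = π(0.428)⁴/32 = 3.294×10^-3 m⁴.
θ = T·L/(G·J) = 326000 × 15.7 / (81.8×10⁹ × 3.294×10^-3) = 0.01899 rad.

1.09°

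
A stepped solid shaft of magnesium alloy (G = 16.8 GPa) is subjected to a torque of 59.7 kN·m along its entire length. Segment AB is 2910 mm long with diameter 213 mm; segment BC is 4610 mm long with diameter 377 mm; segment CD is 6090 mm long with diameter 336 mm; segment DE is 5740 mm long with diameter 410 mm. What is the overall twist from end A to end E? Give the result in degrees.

J_AB = π(0.213)⁴/32 = 2.02×10^-4 m⁴; J_BC = π(0.377)⁴/32 = 1.98×10^-3 m⁴; J_CD = π(0.336)⁴/32 = 1.25×10^-3 m⁴; J_DE = π(0.410)⁴/32 = 2.77×10^-3 m⁴.
θ = (T/G)·Σ L_i/J_i = (59700/16.8×10⁹)·(2.91/2.02×10^-4 + 4.61/1.98×10^-3 + 6.09/1.25×10^-3 + 5.74/2.77×10^-3) = 0.08408 rad.

4.82°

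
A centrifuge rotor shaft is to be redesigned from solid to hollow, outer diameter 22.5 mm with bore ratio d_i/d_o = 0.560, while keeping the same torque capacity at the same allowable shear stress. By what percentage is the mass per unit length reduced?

Equal τ_max and T ⇒ the solid shaft needs d_s³ = d_o³(1−k⁴), so d_s = 22.5·(1−0.560⁴)^(1/3) = 21.74 mm.
Area ratio A_h/A_s = d_o²(1−k²)/d_s² = (1−k²)/(1−k⁴)^(2/3) = 0.7354.
Mass saving = 1 − 0.7354 = 26.5 %.

26.5 %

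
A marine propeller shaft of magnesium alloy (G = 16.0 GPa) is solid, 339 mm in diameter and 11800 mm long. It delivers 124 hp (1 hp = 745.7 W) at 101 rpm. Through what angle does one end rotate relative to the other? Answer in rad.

0.00497 rad

ω = 2π·101/60 = 10.58 rad/s, so T = P/ω = 124×745.7 / 10.58 = 8743 N·m.
J = πd⁴/32 = π(0.339)⁴/32 = 1.297×10^-3 m⁴.
θ = T·L/(G·J) = 8743 × 11.8 / (16.0×10⁹ × 1.297×10^-3) = 4.973×10^-3 rad.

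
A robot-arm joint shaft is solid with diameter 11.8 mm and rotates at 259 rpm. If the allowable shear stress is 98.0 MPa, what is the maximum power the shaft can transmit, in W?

J = πd⁴/32 = π(0.0118)⁴/32 = 1.903×10^-9 m⁴.
T_max = τ_allow·J/r = 9.80×10^7 × 1.903×10^-9 / 0.00590 = 31.62 N·m.
ω = 2π·259/60 = 27.12 rad/s, so P_max = T_max·ω = 857.5 W.

857 W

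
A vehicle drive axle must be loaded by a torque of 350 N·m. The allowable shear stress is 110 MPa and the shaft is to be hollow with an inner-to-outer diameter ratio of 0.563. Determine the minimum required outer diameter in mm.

26.2 mm

For a hollow shaft with d_i/d_o = 0.563: τ_max = 16T/(π d_o³ (1−k⁴)), so d_o = [16T/(π τ_allow (1−k⁴))]^(1/3) = [16·350.0/(π·1.10×10^8·0.8995)]^(1/3) = 0.02621 m.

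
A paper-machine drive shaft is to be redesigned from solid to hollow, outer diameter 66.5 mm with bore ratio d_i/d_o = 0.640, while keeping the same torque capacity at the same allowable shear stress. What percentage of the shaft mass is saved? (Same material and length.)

Equal τ_max and T ⇒ the solid shaft needs d_s³ = d_o³(1−k⁴), so d_s = 66.5·(1−0.640⁴)^(1/3) = 62.55 mm.
Area ratio A_h/A_s = d_o²(1−k²)/d_s² = (1−k²)/(1−k⁴)^(2/3) = 0.6673.
Mass saving = 1 − 0.6673 = 33.3 %.

33.3 %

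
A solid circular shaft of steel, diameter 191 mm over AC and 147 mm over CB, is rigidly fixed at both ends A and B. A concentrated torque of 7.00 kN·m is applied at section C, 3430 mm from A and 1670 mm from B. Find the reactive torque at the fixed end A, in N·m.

Compatibility: T_A·a/J_AC = T_B·b/J_CB with T_A + T_B = T₀.
J_AC = 1.31×10^-4 m⁴, J_CB = 4.58×10^-5 m⁴, so T_A = T₀·(J_AC/a)/((J_AC/a)+(J_CB/b)) = 4068 N·m, T_B = 2932 N·m.

4070 N·m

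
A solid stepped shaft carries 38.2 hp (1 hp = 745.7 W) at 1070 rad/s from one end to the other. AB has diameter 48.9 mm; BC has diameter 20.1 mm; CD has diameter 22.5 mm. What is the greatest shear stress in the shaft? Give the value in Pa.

ω = 1070 rad/s, so T = P/ω = 38.2×745.7 / 1070 = 26.62 N·m.
Under the same torque, τ_max = 16T/(πd³) is largest where d is smallest — segment BC (d = 20.1 mm).
τ_max = 16·26.62/(π·(0.0201)³) = 1.670×10^7 Pa.

1.67e7 Pa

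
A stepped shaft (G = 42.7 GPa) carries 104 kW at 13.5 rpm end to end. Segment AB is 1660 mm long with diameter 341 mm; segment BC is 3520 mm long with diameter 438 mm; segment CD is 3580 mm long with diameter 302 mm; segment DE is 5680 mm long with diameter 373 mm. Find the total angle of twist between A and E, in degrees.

0.947°

ω = 2π·13.5/60 = 1.414 rad/s, so T = P/ω = 104×10³ / 1.414 = 73560 N·m.
J_AB = π(0.341)⁴/32 = 1.33×10^-3 m⁴; J_BC = π(0.438)⁴/32 = 3.61×10^-3 m⁴; J_CD = π(0.302)⁴/32 = 8.17×10^-4 m⁴; J_DE = π(0.373)⁴/32 = 1.90×10^-3 m⁴.
θ = (T/G)·Σ L_i/J_i = (73560/42.7×10⁹)·(1.66/1.33×10^-3 + 3.52/3.61×10^-3 + 3.58/8.17×10^-4 + 5.68/1.90×10^-3) = 0.01653 rad.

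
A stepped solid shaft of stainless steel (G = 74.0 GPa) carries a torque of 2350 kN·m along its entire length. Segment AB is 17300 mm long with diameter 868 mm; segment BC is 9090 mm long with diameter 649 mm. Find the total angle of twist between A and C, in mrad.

26.4 mrad

J_AB = π(0.868)⁴/32 = 0.0557 m⁴; J_BC = π(0.649)⁴/32 = 0.0174 m⁴.
θ = (T/G)·Σ L_i/J_i = (2.350e6/74.0×10⁹)·(17.3/0.0557 + 9.09/0.0174) = 0.02643 rad.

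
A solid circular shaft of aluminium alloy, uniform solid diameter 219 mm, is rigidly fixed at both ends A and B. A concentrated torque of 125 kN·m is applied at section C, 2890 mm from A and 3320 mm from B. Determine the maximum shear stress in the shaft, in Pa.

With uniform GJ and both ends fixed, compatibility θ_AC = θ_CB gives T_A·a = T_B·b, together with T_A + T_B = T₀.
T_A = T₀·b/(a+b) = 125000·3320/6210 = 66830 N·m; T_B = 58170 N·m.
τ in each portion: τ_AC = 3.24×10^7 Pa, τ_CB = 2.82×10^7 Pa; maximum is in AC.
τ_max = T_AC·r/J = 66830·0.110/2.26×10^-4 = 3.240×10^7 Pa.

3.24e7 Pa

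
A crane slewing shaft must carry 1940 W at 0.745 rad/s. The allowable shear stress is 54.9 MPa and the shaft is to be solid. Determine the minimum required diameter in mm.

ω = 0.745 rad/s, so T = P/ω = 1940 / 0.7450 = 2604 N·m.
For a solid shaft τ_max = 16T/(πd³), so d = (16T/(π τ_allow))^(1/3) = (16·2604/(π·5.49×10^7))^(1/3) = 0.06228 m.

62.3 mm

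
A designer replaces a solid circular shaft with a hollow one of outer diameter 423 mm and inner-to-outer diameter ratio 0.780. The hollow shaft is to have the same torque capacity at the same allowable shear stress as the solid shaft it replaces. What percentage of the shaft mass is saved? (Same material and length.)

Equal τ_max and T ⇒ the solid shaft needs d_s³ = d_o³(1−k⁴), so d_s = 423·(1−0.780⁴)^(1/3) = 362.6 mm.
Area ratio A_h/A_s = d_o²(1−k²)/d_s² = (1−k²)/(1−k⁴)^(2/3) = 0.5329.
Mass saving = 1 − 0.5329 = 46.7 %.

46.7 %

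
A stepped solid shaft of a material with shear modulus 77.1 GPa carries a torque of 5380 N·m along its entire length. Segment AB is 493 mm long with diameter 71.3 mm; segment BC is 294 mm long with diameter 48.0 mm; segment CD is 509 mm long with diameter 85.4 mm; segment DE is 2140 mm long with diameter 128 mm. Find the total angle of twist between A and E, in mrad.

65.4 mrad

J_AB = π(0.0713)⁴/32 = 2.54×10^-6 m⁴; J_BC = π(0.0480)⁴/32 = 5.21×10^-7 m⁴; J_CD = π(0.0854)⁴/32 = 5.22×10^-6 m⁴; J_DE = π(0.128)⁴/32 = 2.64×10^-5 m⁴.
θ = (T/G)·Σ L_i/J_i = (5380/77.1×10⁹)·(0.493/2.54×10^-6 + 0.294/5.21×10^-7 + 0.509/5.22×10^-6 + 2.14/2.64×10^-5) = 0.06539 rad.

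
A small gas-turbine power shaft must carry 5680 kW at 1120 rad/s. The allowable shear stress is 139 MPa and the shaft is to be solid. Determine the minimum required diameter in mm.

57.1 mm

ω = 1120 rad/s, so T = P/ω = 5680×10³ / 1120 = 5071 N·m.
For a solid shaft τ_max = 16T/(πd³), so d = (16T/(π τ_allow))^(1/3) = (16·5071/(π·1.39×10^8))^(1/3) = 0.05706 m.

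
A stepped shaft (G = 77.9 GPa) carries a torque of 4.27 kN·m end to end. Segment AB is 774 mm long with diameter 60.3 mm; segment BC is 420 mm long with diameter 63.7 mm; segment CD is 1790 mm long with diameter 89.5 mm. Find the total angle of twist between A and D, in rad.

J_AB = π(0.0603)⁴/32 = 1.30×10^-6 m⁴; J_BC = π(0.0637)⁴/32 = 1.62×10^-6 m⁴; J_CD = π(0.0895)⁴/32 = 6.30×10^-6 m⁴.
θ = (T/G)·Σ L_i/J_i = (4270/77.9×10⁹)·(0.774/1.30×10^-6 + 0.420/1.62×10^-6 + 1.79/6.30×10^-6) = 0.06250 rad.

0.0625 rad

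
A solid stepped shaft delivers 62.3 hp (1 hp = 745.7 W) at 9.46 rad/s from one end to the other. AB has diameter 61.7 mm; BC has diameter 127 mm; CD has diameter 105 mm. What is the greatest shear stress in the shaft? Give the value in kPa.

ω = 9.46 rad/s, so T = P/ω = 62.3×745.7 / 9.460 = 4911 N·m.
Under the same torque, τ_max = 16T/(πd³) is largest where d is smallest — segment AB (d = 61.7 mm).
τ_max = 16·4911/(π·(0.0617)³) = 1.065×10^8 Pa.

106000 kPa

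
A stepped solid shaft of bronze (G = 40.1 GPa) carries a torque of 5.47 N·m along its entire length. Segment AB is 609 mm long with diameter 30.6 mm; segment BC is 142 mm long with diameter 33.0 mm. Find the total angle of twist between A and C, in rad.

J_AB = π(0.0306)⁴/32 = 8.61×10^-8 m⁴; J_BC = π(0.0330)⁴/32 = 1.16×10^-7 m⁴.
θ = (T/G)·Σ L_i/J_i = (5.470/40.1×10⁹)·(0.609/8.61×10^-8 + 0.142/1.16×10^-7) = 1.131×10^-3 rad.

0.00113 rad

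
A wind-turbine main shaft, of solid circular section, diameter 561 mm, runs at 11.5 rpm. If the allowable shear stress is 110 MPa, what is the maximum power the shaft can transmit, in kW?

J = πd⁴/32 = π(0.561)⁴/32 = 9.724×10^-3 m⁴.
T_max = τ_allow·J/r = 1.10×10^8 × 9.724×10^-3 / 0.281 = 3.813e6 N·m.
ω = 2π·11.5/60 = 1.204 rad/s, so P_max = T_max·ω = 4.592×10^6 W.

4590 kW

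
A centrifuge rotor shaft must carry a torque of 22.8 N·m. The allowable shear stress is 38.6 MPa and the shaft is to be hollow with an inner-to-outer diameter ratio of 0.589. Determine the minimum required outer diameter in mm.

For a hollow shaft with d_i/d_o = 0.589: τ_max = 16T/(π d_o³ (1−k⁴)), so d_o = [16T/(π τ_allow (1−k⁴))]^(1/3) = [16·22.80/(π·3.86×10^7·0.8796)]^(1/3) = 0.01507 m.

15.1 mm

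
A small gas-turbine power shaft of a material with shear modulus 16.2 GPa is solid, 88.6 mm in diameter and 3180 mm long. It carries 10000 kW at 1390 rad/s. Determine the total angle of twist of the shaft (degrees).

ω = 1390 rad/s, so T = P/ω = 10000×10³ / 1390 = 7194 N·m.
J = πd⁴/32 = π(0.0886)⁴/32 = 6.050×10^-6 m⁴.
θ = T·L/(G·J) = 7194 × 3.18 / (16.2×10⁹ × 6.050×10^-6) = 0.2334 rad.

13.4°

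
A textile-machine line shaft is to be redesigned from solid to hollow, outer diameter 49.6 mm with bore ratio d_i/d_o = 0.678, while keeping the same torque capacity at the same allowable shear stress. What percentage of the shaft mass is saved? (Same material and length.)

Equal τ_max and T ⇒ the solid shaft needs d_s³ = d_o³(1−k⁴), so d_s = 49.6·(1−0.678⁴)^(1/3) = 45.83 mm.
Area ratio A_h/A_s = d_o²(1−k²)/d_s² = (1−k²)/(1−k⁴)^(2/3) = 0.6330.
Mass saving = 1 − 0.6330 = 36.7 %.

36.7 %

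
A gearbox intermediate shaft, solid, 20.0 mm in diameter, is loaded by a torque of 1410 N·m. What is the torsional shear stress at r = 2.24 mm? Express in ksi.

J = πd⁴/32 = π(0.0200)⁴/32 = 1.571×10^-8 m⁴.
Shear stress varies linearly with radius: τ = T·r/J = 1410 × 0.00224 / 1.571×10^-8 = 2.011×10^8 Pa.

29.2 ksi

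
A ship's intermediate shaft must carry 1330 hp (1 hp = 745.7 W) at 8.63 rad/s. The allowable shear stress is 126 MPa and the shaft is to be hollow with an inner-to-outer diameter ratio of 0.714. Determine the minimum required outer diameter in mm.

ω = 8.63 rad/s, so T = P/ω = 1330×745.7 / 8.630 = 114900 N·m.
For a hollow shaft with d_i/d_o = 0.714: τ_max = 16T/(π d_o³ (1−k⁴)), so d_o = [16T/(π τ_allow (1−k⁴))]^(1/3) = [16·114900/(π·1.26×10^8·0.7401)]^(1/3) = 0.1845 m.

184 mm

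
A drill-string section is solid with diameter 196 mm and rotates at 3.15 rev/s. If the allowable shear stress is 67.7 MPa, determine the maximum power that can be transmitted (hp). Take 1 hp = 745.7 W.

2660 hp

J = πd⁴/32 = π(0.196)⁴/32 = 1.449×10^-4 m⁴.
T_max = τ_allow·J/r = 6.77×10^7 × 1.449×10^-4 / 0.0980 = 100100 N·m.
ω = 2π·3.15 = 19.79 rad/s, so P_max = T_max·ω = 1.981×10^6 W.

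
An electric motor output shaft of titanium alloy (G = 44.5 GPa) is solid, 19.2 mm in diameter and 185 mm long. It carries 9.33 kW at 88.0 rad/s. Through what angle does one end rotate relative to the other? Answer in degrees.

ω = 88.0 rad/s, so T = P/ω = 9.33×10³ / 88.00 = 106.0 N·m.
J = πd⁴/32 = π(0.0192)⁴/32 = 1.334×10^-8 m⁴.
θ = T·L/(G·J) = 106.0 × 0.185 / (44.5×10⁹ × 1.334×10^-8) = 0.03304 rad.

1.89°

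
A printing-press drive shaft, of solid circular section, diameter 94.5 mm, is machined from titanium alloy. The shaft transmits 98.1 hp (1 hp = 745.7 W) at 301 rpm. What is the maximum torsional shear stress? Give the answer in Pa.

ω = 2π·301/60 = 31.52 rad/s, so T = P/ω = 98.1×745.7 / 31.52 = 2321 N·m.
J = πd⁴/32 = π(0.0945)⁴/32 = 7.829×10^-6 m⁴.
τ_max = T·r/J = 2321 × 0.0473 / 7.829×10^-6 = 1.401×10^7 Pa.

1.40e7 Pa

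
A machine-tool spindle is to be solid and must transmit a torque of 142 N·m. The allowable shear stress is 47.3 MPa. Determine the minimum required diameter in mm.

For a solid shaft τ_max = 16T/(πd³), so d = (16T/(π τ_allow))^(1/3) = (16·142.0/(π·4.73×10^7))^(1/3) = 0.02482 m.

24.8 mm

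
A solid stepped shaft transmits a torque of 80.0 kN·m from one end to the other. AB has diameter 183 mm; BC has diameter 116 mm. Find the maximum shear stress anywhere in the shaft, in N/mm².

261 N/mm²

Under the same torque, τ_max = 16T/(πd³) is largest where d is smallest — segment BC (d = 116 mm).
τ_max = 16·80000/(π·(0.116)³) = 2.610×10^8 Pa.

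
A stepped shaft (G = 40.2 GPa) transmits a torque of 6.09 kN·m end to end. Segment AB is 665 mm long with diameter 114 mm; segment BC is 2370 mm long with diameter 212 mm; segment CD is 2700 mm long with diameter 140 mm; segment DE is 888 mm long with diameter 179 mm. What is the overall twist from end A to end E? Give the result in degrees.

1.15°

J_AB = π(0.114)⁴/32 = 1.66×10^-5 m⁴; J_BC = π(0.212)⁴/32 = 1.98×10^-4 m⁴; J_CD = π(0.140)⁴/32 = 3.77×10^-5 m⁴; J_DE = π(0.179)⁴/32 = 1.01×10^-4 m⁴.
θ = (T/G)·Σ L_i/J_i = (6090/40.2×10⁹)·(0.665/1.66×10^-5 + 2.37/1.98×10^-4 + 2.70/3.77×10^-5 + 0.888/1.01×10^-4) = 0.02007 rad.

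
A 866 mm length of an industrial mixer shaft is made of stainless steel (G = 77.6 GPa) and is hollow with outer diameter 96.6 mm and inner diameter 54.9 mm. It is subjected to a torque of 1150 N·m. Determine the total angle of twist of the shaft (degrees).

J = π(d_o⁴ − d_i⁴)/32 = π(0.0966⁴ − 0.0549⁴)/32 = 7.657×10^-6 m⁴.
θ = T·L/(G·J) = 1150 × 0.866 / (77.6×10⁹ × 7.657×10^-6) = 1.676×10^-3 rad.

0.0960°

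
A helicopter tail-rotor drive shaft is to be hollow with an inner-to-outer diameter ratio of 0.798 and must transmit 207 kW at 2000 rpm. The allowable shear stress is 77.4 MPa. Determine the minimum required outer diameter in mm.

ω = 2π·2000/60 = 209.4 rad/s, so T = P/ω = 207×10³ / 209.4 = 988.4 N·m.
For a hollow shaft with d_i/d_o = 0.798: τ_max = 16T/(π d_o³ (1−k⁴)), so d_o = [16T/(π τ_allow (1−k⁴))]^(1/3) = [16·988.4/(π·7.74×10^7·0.5945)]^(1/3) = 0.04783 m.

47.8 mm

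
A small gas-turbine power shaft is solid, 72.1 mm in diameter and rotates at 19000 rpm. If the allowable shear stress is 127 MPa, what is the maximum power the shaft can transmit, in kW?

J = πd⁴/32 = π(0.0721)⁴/32 = 2.653×10^-6 m⁴.
T_max = τ_allow·J/r = 1.27×10^8 × 2.653×10^-6 / 0.0360 = 9346 N·m.
ω = 2π·19000/60 = 1990 rad/s, so P_max = T_max·ω = 1.860×10^7 W.

18600 kW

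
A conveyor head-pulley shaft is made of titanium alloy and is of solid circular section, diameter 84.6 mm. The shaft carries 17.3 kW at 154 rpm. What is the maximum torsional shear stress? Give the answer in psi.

ω = 2π·154/60 = 16.13 rad/s, so T = P/ω = 17.3×10³ / 16.13 = 1073 N·m.
J = πd⁴/32 = π(0.0846)⁴/32 = 5.029×10^-6 m⁴.
τ_max = T·r/J = 1073 × 0.0423 / 5.029×10^-6 = 9.023×10^6 Pa.

1310 psi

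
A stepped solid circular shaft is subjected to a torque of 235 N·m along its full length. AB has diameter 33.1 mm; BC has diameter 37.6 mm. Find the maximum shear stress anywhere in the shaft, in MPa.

Under the same torque, τ_max = 16T/(πd³) is largest where d is smallest — segment AB (d = 33.1 mm).
τ_max = 16·235.0/(π·(0.0331)³) = 3.300×10^7 Pa.

33.0 MPa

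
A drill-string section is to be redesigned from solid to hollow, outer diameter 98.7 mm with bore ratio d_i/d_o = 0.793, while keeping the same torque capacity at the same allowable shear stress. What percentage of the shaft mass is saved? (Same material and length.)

Equal τ_max and T ⇒ the solid shaft needs d_s³ = d_o³(1−k⁴), so d_s = 98.7·(1−0.793⁴)^(1/3) = 83.46 mm.
Area ratio A_h/A_s = d_o²(1−k²)/d_s² = (1−k²)/(1−k⁴)^(2/3) = 0.5191.
Mass saving = 1 − 0.5191 = 48.1 %.

48.1 %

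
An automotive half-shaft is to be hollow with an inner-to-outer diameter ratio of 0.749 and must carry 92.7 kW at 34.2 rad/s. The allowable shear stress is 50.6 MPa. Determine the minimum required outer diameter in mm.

73.6 mm

ω = 34.2 rad/s, so T = P/ω = 92.7×10³ / 34.20 = 2711 N·m.
For a hollow shaft with d_i/d_o = 0.749: τ_max = 16T/(π d_o³ (1−k⁴)), so d_o = [16T/(π τ_allow (1−k⁴))]^(1/3) = [16·2711/(π·5.06×10^7·0.6853)]^(1/3) = 0.07356 m.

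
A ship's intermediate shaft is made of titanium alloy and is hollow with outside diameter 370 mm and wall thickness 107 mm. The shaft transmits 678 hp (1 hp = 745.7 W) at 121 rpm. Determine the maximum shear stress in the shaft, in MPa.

4.14 MPa

ω = 2π·121/60 = 12.67 rad/s, so T = P/ω = 678×745.7 / 12.67 = 39900 N·m.
J = π(d_o⁴ − d_i⁴)/32 = π(0.370⁴ − 0.156⁴)/32 = 1.782×10^-3 m⁴.
τ_max = T·r/J = 39900 × 0.185 / 1.782×10^-3 = 4.143×10^6 Pa.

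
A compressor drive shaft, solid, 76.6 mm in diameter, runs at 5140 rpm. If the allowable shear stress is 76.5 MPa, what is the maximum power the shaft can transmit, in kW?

3630 kW

J = πd⁴/32 = π(0.0766)⁴/32 = 3.380×10^-6 m⁴.
T_max = τ_allow·J/r = 7.65×10^7 × 3.380×10^-6 / 0.0383 = 6751 N·m.
ω = 2π·5140/60 = 538.3 rad/s, so P_max = T_max·ω = 3.634×10^6 W.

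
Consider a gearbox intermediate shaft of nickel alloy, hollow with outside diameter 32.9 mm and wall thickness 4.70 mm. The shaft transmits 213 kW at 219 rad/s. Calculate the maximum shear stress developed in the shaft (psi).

ω = 219 rad/s, so T = P/ω = 213×10³ / 219.0 = 972.6 N·m.
J = π(d_o⁴ − d_i⁴)/32 = π(0.0329⁴ − 0.0235⁴)/32 = 8.508×10^-8 m⁴.
τ_max = T·r/J = 972.6 × 0.0164 / 8.508×10^-8 = 1.880×10^8 Pa.

27300 psi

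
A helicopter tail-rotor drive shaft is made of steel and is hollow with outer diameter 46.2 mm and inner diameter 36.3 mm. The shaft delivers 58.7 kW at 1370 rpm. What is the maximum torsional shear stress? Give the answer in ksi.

ω = 2π·1370/60 = 143.5 rad/s, so T = P/ω = 58.7×10³ / 143.5 = 409.2 N·m.
J = π(d_o⁴ − d_i⁴)/32 = π(0.0462⁴ − 0.0363⁴)/32 = 2.768×10^-7 m⁴.
τ_max = T·r/J = 409.2 × 0.0231 / 2.768×10^-7 = 3.414×10^7 Pa.

4.95 ksi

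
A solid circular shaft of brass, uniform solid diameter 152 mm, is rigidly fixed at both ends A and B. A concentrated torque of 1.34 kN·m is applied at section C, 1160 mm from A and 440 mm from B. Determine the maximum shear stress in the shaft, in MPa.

With uniform GJ and both ends fixed, compatibility θ_AC = θ_CB gives T_A·a = T_B·b, together with T_A + T_B = T₀.
T_A = T₀·b/(a+b) = 1340·440/1600 = 368.5 N·m; T_B = 971.5 N·m.
τ in each portion: τ_AC = 5.34×10^5 Pa, τ_CB = 1.41×10^6 Pa; maximum is in CB.
τ_max = T_CB·r/J = 971.5·0.0760/5.24×10^-5 = 1.409×10^6 Pa.

1.41 MPa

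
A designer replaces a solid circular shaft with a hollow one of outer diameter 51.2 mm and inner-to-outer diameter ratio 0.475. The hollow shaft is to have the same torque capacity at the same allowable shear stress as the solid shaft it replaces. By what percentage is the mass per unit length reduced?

19.8 %

Equal τ_max and T ⇒ the solid shaft needs d_s³ = d_o³(1−k⁴), so d_s = 51.2·(1−0.475⁴)^(1/3) = 50.32 mm.
Area ratio A_h/A_s = d_o²(1−k²)/d_s² = (1−k²)/(1−k⁴)^(2/3) = 0.8018.
Mass saving = 1 − 0.8018 = 19.8 %.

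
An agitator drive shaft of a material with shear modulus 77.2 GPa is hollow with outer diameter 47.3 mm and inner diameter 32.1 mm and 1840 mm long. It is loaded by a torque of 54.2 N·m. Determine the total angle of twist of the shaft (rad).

J = π(d_o⁴ − d_i⁴)/32 = π(0.0473⁴ − 0.0321⁴)/32 = 3.872×10^-7 m⁴.
θ = T·L/(G·J) = 54.20 × 1.84 / (77.2×10⁹ × 3.872×10^-7) = 3.337×10^-3 rad.

0.00334 rad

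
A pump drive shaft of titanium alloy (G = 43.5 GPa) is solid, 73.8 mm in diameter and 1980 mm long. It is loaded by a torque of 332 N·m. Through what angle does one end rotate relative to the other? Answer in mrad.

5.19 mrad

J = πd⁴/32 = π(0.0738)⁴/32 = 2.912×10^-6 m⁴.
θ = T·L/(G·J) = 332.0 × 1.98 / (43.5×10⁹ × 2.912×10^-6) = 5.189×10^-3 rad.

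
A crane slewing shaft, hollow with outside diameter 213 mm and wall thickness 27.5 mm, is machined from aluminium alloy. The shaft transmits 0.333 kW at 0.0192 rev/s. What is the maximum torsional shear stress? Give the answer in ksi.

0.303 ksi

ω = 2π·0.0192 = 0.1206 rad/s, so T = P/ω = 0.333×10³ / 0.1206 = 2760 N·m.
J = π(d_o⁴ − d_i⁴)/32 = π(0.213⁴ − 0.158⁴)/32 = 1.409×10^-4 m⁴.
τ_max = T·r/J = 2760 × 0.106 / 1.409×10^-4 = 2.086×10^6 Pa.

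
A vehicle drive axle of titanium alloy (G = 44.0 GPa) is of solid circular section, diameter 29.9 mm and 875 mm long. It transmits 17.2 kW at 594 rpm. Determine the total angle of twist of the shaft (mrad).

70.1 mrad

ω = 2π·594/60 = 62.20 rad/s, so T = P/ω = 17.2×10³ / 62.20 = 276.5 N·m.
J = πd⁴/32 = π(0.0299)⁴/32 = 7.847×10^-8 m⁴.
θ = T·L/(G·J) = 276.5 × 0.875 / (44.0×10⁹ × 7.847×10^-8) = 0.07008 rad.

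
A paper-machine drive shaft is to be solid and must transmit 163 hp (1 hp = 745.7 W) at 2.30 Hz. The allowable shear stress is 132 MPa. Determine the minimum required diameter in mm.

68.7 mm

ω = 2π·2.30 = 14.45 rad/s, so T = P/ω = 163×745.7 / 14.45 = 8411 N·m.
For a solid shaft τ_max = 16T/(πd³), so d = (16T/(π τ_allow))^(1/3) = (16·8411/(π·1.32×10^8))^(1/3) = 0.06872 m.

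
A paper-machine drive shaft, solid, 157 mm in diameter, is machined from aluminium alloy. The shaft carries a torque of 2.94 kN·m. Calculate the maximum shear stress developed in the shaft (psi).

561 psi

J = πd⁴/32 = π(0.157)⁴/32 = 5.965×10^-5 m⁴.
τ_max = T·r/J = 2940 × 0.0785 / 5.965×10^-5 = 3.869×10^6 Pa.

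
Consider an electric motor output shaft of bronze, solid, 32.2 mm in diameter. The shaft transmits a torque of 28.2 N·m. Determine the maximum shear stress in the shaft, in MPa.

J = πd⁴/32 = π(0.0322)⁴/32 = 1.055×10^-7 m⁴.
τ_max = T·r/J = 28.20 × 0.0161 / 1.055×10^-7 = 4.302×10^6 Pa.

4.30 MPa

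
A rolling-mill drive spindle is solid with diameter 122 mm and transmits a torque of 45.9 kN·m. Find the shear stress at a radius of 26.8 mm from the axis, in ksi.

8.20 ksi

J = πd⁴/32 = π(0.122)⁴/32 = 2.175×10^-5 m⁴.
Shear stress varies linearly with radius: τ = T·r/J = 45900 × 0.0268 / 2.175×10^-5 = 5.656×10^7 Pa.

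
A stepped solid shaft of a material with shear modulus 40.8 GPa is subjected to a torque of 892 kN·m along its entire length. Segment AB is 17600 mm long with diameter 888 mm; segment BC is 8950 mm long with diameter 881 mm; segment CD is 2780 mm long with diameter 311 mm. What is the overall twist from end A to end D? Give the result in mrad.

J_AB = π(0.888)⁴/32 = 0.0610 m⁴; J_BC = π(0.881)⁴/32 = 0.0591 m⁴; J_CD = π(0.311)⁴/32 = 9.18×10^-4 m⁴.
θ = (T/G)·Σ L_i/J_i = (892000/40.8×10⁹)·(17.6/0.0610 + 8.95/0.0591 + 2.78/9.18×10^-4) = 0.07579 rad.

75.8 mrad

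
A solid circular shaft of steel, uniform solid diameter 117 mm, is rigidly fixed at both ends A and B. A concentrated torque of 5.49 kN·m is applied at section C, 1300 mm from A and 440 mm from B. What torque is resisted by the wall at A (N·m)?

With uniform GJ and both ends fixed, compatibility θ_AC = θ_CB gives T_A·a = T_B·b, together with T_A + T_B = T₀.
T_A = T₀·b/(a+b) = 5490·440/1740 = 1388 N·m; T_B = 4102 N·m.

1390 N·m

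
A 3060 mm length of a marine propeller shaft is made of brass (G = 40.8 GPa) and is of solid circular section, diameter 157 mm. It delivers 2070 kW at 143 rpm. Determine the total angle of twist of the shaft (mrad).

174 mrad

ω = 2π·143/60 = 14.97 rad/s, so T = P/ω = 2070×10³ / 14.97 = 138200 N·m.
J = πd⁴/32 = π(0.157)⁴/32 = 5.965×10^-5 m⁴.
θ = T·L/(G·J) = 138200 × 3.06 / (40.8×10⁹ × 5.965×10^-5) = 0.1738 rad.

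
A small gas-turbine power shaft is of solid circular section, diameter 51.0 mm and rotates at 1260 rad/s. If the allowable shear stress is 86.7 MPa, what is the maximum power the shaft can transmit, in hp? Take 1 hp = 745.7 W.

J = πd⁴/32 = π(0.0510)⁴/32 = 6.642×10^-7 m⁴.
T_max = τ_allow·J/r = 8.67×10^7 × 6.642×10^-7 / 0.0255 = 2258 N·m.
ω = 1260 rad/s, so P_max = T_max·ω = 2.845×10^6 W.

3820 hp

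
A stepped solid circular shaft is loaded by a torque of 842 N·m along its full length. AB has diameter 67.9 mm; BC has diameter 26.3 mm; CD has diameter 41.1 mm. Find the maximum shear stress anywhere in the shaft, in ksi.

Under the same torque, τ_max = 16T/(πd³) is largest where d is smallest — segment BC (d = 26.3 mm).
τ_max = 16·842.0/(π·(0.0263)³) = 2.357×10^8 Pa.

34.2 ksi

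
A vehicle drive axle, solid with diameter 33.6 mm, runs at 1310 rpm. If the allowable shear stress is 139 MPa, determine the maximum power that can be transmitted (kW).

J = πd⁴/32 = π(0.0336)⁴/32 = 1.251×10^-7 m⁴.
T_max = τ_allow·J/r = 1.39×10^8 × 1.251×10^-7 / 0.0168 = 1035 N·m.
ω = 2π·1310/60 = 137.2 rad/s, so P_max = T_max·ω = 1.420×10^5 W.

142 kW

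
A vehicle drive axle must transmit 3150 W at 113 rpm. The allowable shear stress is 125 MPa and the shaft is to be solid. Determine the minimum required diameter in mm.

22.1 mm

ω = 2π·113/60 = 11.83 rad/s, so T = P/ω = 3150 / 11.83 = 266.2 N·m.
For a solid shaft τ_max = 16T/(πd³), so d = (16T/(π τ_allow))^(1/3) = (16·266.2/(π·1.25×10^8))^(1/3) = 0.02214 m.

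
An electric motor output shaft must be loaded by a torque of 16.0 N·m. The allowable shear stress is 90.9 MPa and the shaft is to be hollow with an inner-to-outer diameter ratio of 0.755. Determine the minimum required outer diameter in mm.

For a hollow shaft with d_i/d_o = 0.755: τ_max = 16T/(π d_o³ (1−k⁴)), so d_o = [16T/(π τ_allow (1−k⁴))]^(1/3) = [16·16.00/(π·9.09×10^7·0.6751)]^(1/3) = 0.01099 m.

11.0 mm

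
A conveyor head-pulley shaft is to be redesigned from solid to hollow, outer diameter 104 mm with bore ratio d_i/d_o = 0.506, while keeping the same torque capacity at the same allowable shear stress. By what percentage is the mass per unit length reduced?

22.2 %

Equal τ_max and T ⇒ the solid shaft needs d_s³ = d_o³(1−k⁴), so d_s = 104·(1−0.506⁴)^(1/3) = 101.7 mm.
Area ratio A_h/A_s = d_o²(1−k²)/d_s² = (1−k²)/(1−k⁴)^(2/3) = 0.7784.
Mass saving = 1 − 0.7784 = 22.2 %.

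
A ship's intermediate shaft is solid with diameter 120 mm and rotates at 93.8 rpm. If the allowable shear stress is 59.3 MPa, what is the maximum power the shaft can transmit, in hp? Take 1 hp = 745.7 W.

J = πd⁴/32 = π(0.120)⁴/32 = 2.036×10^-5 m⁴.
T_max = τ_allow·J/r = 5.93×10^7 × 2.036×10^-5 / 0.0600 = 20120 N·m.
ω = 2π·93.8/60 = 9.823 rad/s, so P_max = T_max·ω = 1.976×10^5 W.

265 hp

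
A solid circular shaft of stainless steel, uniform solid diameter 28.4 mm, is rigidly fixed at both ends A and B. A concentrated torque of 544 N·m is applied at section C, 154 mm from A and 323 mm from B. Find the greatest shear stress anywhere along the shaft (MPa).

With uniform GJ and both ends fixed, compatibility θ_AC = θ_CB gives T_A·a = T_B·b, together with T_A + T_B = T₀.
T_A = T₀·b/(a+b) = 544.0·323/477.0 = 368.4 N·m; T_B = 175.6 N·m.
τ in each portion: τ_AC = 8.19×10^7 Pa, τ_CB = 3.90×10^7 Pa; maximum is in AC.
τ_max = T_AC·r/J = 368.4·0.0142/6.39×10^-8 = 8.190×10^7 Pa.

81.9 MPa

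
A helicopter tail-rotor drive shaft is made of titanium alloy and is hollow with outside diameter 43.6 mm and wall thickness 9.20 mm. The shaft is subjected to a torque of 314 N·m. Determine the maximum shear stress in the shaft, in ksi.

J = π(d_o⁴ − d_i⁴)/32 = π(0.0436⁴ − 0.0252⁴)/32 = 3.152×10^-7 m⁴.
τ_max = T·r/J = 314.0 × 0.0218 / 3.152×10^-7 = 2.172×10^7 Pa.

3.15 ksi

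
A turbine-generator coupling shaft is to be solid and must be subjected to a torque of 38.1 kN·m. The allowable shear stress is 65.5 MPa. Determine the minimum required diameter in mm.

144 mm

For a solid shaft τ_max = 16T/(πd³), so d = (16T/(π τ_allow))^(1/3) = (16·38100/(π·6.55×10^7))^(1/3) = 0.1436 m.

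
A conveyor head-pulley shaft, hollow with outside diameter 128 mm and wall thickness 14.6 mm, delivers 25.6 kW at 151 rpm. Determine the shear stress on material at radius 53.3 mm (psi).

ω = 2π·151/60 = 15.81 rad/s, so T = P/ω = 25.6×10³ / 15.81 = 1619 N·m.
J = π(d_o⁴ − d_i⁴)/32 = π(0.128⁴ − 0.0988⁴)/32 = 1.700×10^-5 m⁴.
Shear stress varies linearly with radius: τ = T·r/J = 1619 × 0.0533 / 1.700×10^-5 = 5.076×10^6 Pa.

736 psi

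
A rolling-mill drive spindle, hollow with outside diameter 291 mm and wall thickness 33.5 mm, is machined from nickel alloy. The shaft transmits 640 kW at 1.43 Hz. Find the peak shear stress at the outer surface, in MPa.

ω = 2π·1.43 = 8.985 rad/s, so T = P/ω = 640×10³ / 8.985 = 71230 N·m.
J = π(d_o⁴ − d_i⁴)/32 = π(0.291⁴ − 0.224⁴)/32 = 4.568×10^-4 m⁴.
τ_max = T·r/J = 71230 × 0.145 / 4.568×10^-4 = 2.269×10^7 Pa.

22.7 MPa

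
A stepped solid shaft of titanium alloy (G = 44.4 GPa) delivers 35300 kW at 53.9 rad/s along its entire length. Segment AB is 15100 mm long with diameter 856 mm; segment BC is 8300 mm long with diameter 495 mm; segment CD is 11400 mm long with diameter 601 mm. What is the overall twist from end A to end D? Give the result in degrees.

ω = 53.9 rad/s, so T = P/ω = 35300×10³ / 53.90 = 654900 N·m.
J_AB = π(0.856)⁴/32 = 0.0527 m⁴; J_BC = π(0.495)⁴/32 = 5.89×10^-3 m⁴; J_CD = π(0.601)⁴/32 = 0.0128 m⁴.
θ = (T/G)·Σ L_i/J_i = (654900/44.4×10⁹)·(15.1/0.0527 + 8.30/5.89×10^-3 + 11.4/0.0128) = 0.03813 rad.

2.18°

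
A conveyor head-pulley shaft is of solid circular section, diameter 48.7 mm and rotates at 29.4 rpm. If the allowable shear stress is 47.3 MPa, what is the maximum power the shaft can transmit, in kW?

3.30 kW

J = πd⁴/32 = π(0.0487)⁴/32 = 5.522×10^-7 m⁴.
T_max = τ_allow·J/r = 4.73×10^7 × 5.522×10^-7 / 0.0244 = 1073 N·m.
ω = 2π·29.4/60 = 3.079 rad/s, so P_max = T_max·ω = 3303 W.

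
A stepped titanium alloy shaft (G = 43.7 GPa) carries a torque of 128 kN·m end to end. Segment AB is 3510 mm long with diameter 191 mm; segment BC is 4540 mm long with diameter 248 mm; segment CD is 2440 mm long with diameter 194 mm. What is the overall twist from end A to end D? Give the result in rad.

J_AB = π(0.191)⁴/32 = 1.31×10^-4 m⁴; J_BC = π(0.248)⁴/32 = 3.71×10^-4 m⁴; J_CD = π(0.194)⁴/32 = 1.39×10^-4 m⁴.
θ = (T/G)·Σ L_i/J_i = (128000/43.7×10⁹)·(3.51/1.31×10^-4 + 4.54/3.71×10^-4 + 2.44/1.39×10^-4) = 0.1659 rad.

0.166 rad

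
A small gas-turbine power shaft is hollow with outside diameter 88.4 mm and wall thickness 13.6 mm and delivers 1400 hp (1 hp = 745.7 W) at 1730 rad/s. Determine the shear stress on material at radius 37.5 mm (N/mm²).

4.90 N/mm²

ω = 1730 rad/s, so T = P/ω = 1400×745.7 / 1730 = 603.5 N·m.
J = π(d_o⁴ − d_i⁴)/32 = π(0.0884⁴ − 0.0612⁴)/32 = 4.618×10^-6 m⁴.
Shear stress varies linearly with radius: τ = T·r/J = 603.5 × 0.0375 / 4.618×10^-6 = 4.900×10^6 Pa.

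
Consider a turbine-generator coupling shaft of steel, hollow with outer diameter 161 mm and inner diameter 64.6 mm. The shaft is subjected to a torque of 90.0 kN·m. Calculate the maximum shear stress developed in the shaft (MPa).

113 MPa

J = π(d_o⁴ − d_i⁴)/32 = π(0.161⁴ − 0.0646⁴)/32 = 6.425×10^-5 m⁴.
τ_max = T·r/J = 90000 × 0.0805 / 6.425×10^-5 = 1.128×10^8 Pa.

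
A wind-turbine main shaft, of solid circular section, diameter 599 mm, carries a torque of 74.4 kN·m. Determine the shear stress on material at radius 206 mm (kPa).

1210 kPa

J = πd⁴/32 = π(0.599)⁴/32 = 0.01264 m⁴.
Shear stress varies linearly with radius: τ = T·r/J = 74400 × 0.206 / 0.01264 = 1.213×10^6 Pa.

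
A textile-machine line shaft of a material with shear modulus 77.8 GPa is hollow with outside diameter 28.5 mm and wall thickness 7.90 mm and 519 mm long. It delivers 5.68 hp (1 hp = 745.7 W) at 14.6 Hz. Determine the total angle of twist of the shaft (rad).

ω = 2π·14.6 = 91.73 rad/s, so T = P/ω = 5.68×745.7 / 91.73 = 46.17 N·m.
J = π(d_o⁴ − d_i⁴)/32 = π(0.0285⁴ − 0.0127⁴)/32 = 6.222×10^-8 m⁴.
θ = T·L/(G·J) = 46.17 × 0.519 / (77.8×10⁹ × 6.222×10^-8) = 4.951×10^-3 rad.

0.00495 rad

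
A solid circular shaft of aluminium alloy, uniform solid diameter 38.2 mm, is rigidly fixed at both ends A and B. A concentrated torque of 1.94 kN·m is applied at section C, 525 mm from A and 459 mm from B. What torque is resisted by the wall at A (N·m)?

905 N·m

With uniform GJ and both ends fixed, compatibility θ_AC = θ_CB gives T_A·a = T_B·b, together with T_A + T_B = T₀.
T_A = T₀·b/(a+b) = 1940·459/984.0 = 904.9 N·m; T_B = 1035 N·m.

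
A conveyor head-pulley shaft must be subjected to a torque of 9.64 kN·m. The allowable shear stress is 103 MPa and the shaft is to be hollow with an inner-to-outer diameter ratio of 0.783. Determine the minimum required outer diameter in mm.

For a hollow shaft with d_i/d_o = 0.783: τ_max = 16T/(π d_o³ (1−k⁴)), so d_o = [16T/(π τ_allow (1−k⁴))]^(1/3) = [16·9640/(π·1.03×10^8·0.6241)]^(1/3) = 0.09141 m.

91.4 mm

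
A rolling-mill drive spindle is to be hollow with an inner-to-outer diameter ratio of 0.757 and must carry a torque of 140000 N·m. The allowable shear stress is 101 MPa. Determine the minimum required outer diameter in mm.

For a hollow shaft with d_i/d_o = 0.757: τ_max = 16T/(π d_o³ (1−k⁴)), so d_o = [16T/(π τ_allow (1−k⁴))]^(1/3) = [16·140000/(π·1.01×10^8·0.6716)]^(1/3) = 0.2191 m.

219 mm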